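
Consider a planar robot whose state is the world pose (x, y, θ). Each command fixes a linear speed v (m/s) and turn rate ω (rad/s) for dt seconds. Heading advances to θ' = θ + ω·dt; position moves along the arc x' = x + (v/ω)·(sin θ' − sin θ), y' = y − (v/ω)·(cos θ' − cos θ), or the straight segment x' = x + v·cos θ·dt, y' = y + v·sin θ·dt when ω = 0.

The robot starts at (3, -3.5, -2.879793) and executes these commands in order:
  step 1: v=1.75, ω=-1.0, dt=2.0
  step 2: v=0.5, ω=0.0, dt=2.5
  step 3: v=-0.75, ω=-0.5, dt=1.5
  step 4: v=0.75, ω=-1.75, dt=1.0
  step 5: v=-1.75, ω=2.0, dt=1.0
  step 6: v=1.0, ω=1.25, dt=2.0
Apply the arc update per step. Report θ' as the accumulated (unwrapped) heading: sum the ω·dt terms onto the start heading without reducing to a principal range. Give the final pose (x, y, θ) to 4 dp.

(-1.1967, 0.0387, -2.8798)

step 1: θ'=-4.8798 (R=-1.7500) → pose (0.8215, -1.5180, -4.8798)
step 2: θ'=-4.8798 (straight) → pose (1.0298, -0.2855, -4.8798)
step 3: θ'=-5.6298 (R=1.5000) → pose (0.4626, -1.2266, -5.6298)
step 4: θ'=-7.3798 (R=-0.4286) → pose (1.1044, -1.3712, -7.3798)
step 5: θ'=-5.3798 (R=-0.8750) → pose (-0.3613, -1.2292, -5.3798)
step 6: θ'=-2.8798 (R=0.8000) → pose (-1.1967, 0.0387, -2.8798)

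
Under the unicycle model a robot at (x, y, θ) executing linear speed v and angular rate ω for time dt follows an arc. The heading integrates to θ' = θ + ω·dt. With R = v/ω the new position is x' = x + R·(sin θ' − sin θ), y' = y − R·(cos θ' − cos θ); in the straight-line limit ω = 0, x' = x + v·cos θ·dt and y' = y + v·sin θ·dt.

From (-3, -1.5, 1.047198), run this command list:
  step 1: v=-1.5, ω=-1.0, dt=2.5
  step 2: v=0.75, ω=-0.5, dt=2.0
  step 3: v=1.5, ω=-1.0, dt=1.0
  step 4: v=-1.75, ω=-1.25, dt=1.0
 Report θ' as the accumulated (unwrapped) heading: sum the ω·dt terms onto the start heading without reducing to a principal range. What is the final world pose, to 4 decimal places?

(-6.7663, -3.8504, -4.7028)

step 1: θ'=-1.4528 (R=1.5000) → pose (-5.7886, -0.9266, -1.4528)
step 2: θ'=-2.4528 (R=-1.5000) → pose (-6.3248, -2.2612, -2.4528)
step 3: θ'=-3.4528 (R=-1.5000) → pose (-7.7375, -2.5311, -3.4528)
step 4: θ'=-4.7028 (R=1.4000) → pose (-6.7663, -3.8504, -4.7028)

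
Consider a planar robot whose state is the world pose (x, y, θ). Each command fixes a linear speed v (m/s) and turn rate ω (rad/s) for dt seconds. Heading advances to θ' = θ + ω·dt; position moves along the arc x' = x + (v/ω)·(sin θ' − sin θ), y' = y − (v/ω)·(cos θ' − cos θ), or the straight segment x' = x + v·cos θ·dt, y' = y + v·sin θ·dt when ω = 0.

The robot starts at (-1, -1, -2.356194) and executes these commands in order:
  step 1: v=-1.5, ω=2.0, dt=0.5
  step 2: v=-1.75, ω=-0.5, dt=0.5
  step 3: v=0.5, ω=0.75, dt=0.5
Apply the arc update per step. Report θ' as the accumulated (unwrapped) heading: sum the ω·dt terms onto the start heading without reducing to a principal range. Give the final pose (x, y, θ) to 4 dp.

step 1: θ'=-1.3562 (R=-0.7500) → pose (-0.7975, -0.3100, -1.3562)
step 2: θ'=-1.6062 (R=3.5000) → pose (-0.8756, 0.5593, -1.6062)
step 3: θ'=-1.2312 (R=0.6667) → pose (-0.8380, 0.3136, -1.2312)

(-0.8380, 0.3136, -1.2312)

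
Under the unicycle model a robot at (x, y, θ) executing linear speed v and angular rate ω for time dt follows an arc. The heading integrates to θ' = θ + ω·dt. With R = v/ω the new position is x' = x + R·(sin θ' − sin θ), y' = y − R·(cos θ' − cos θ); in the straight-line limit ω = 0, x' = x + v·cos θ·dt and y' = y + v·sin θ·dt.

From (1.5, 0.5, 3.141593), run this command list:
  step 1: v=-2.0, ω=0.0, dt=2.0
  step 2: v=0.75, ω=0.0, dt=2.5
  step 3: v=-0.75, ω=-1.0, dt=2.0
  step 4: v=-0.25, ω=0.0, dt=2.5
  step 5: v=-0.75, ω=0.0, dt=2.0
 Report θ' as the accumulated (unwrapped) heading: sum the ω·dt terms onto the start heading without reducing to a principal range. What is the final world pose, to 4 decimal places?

(3.4227, -2.4944, 1.1416)

step 1: θ'=3.1416 (straight) → pose (5.5000, 0.5000, 3.1416)
step 2: θ'=3.1416 (straight) → pose (3.6250, 0.5000, 3.1416)
step 3: θ'=1.1416 (R=0.7500) → pose (4.3070, -0.5621, 1.1416)
step 4: θ'=1.1416 (straight) → pose (4.0469, -1.1304, 1.1416)
step 5: θ'=1.1416 (straight) → pose (3.4227, -2.4944, 1.1416)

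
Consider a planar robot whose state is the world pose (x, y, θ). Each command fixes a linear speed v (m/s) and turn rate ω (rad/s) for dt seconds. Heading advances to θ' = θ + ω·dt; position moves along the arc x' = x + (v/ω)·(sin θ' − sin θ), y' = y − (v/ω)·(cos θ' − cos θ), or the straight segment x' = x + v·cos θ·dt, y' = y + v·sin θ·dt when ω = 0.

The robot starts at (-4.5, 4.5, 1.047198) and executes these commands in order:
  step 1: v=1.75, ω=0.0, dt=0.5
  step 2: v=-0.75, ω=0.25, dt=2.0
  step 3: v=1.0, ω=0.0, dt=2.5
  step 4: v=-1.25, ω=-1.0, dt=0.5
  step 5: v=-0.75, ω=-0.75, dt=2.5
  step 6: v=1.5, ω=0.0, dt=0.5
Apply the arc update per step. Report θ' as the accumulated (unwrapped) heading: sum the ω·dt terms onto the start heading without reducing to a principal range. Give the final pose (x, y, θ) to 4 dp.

step 1: θ'=1.0472 (straight) → pose (-4.0625, 5.2578, 1.0472)
step 2: θ'=1.5472 (R=-3.0000) → pose (-4.4636, 3.8286, 1.5472)
step 3: θ'=1.5472 (straight) → pose (-4.4046, 6.3279, 1.5472)
step 4: θ'=1.0472 (R=1.2500) → pose (-4.5717, 5.7324, 1.0472)
step 5: θ'=-0.8278 (R=1.0000) → pose (-6.1742, 5.5559, -0.8278)
step 6: θ'=-0.8278 (straight) → pose (-5.6668, 5.0035, -0.8278)

(-5.6668, 5.0035, -0.8278)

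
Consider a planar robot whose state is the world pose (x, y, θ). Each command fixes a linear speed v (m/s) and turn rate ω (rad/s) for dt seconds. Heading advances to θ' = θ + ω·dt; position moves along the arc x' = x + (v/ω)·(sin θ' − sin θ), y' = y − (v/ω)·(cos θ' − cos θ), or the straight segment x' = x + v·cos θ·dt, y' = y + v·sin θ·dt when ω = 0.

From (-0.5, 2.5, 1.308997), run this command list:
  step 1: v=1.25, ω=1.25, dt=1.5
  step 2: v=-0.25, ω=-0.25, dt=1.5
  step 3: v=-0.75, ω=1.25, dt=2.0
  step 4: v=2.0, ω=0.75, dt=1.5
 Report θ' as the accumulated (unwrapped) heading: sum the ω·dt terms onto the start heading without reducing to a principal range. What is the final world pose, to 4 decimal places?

(2.1594, 3.4701, 6.4340)

step 1: θ'=3.1840 (R=1.0000) → pose (-1.5083, 3.7579, 3.1840)
step 2: θ'=2.8090 (R=1.0000) → pose (-1.1394, 3.7040, 2.8090)
step 3: θ'=5.3090 (R=-0.6000) → pose (-0.4472, 4.6082, 5.3090)
step 4: θ'=6.4340 (R=2.6667) → pose (2.1594, 3.4701, 6.4340)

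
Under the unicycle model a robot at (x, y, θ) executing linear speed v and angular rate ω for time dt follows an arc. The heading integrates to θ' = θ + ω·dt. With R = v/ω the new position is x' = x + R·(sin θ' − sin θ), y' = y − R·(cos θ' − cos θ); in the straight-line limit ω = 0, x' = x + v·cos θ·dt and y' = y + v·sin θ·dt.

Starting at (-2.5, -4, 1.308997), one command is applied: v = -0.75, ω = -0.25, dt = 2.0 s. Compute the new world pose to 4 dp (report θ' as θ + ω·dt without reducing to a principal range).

(-3.2270, -5.2942, 0.8090)

θ' = 1.3090 + -0.25·2.0 = 0.8090
R = v/ω = -0.75/-0.25 = 3.0000
x' = -2.5 + 3.0000·(sin 0.8090 − sin 1.3090) = -3.2270
y' = -4 − 3.0000·(cos 0.8090 − cos 1.3090) = -5.2942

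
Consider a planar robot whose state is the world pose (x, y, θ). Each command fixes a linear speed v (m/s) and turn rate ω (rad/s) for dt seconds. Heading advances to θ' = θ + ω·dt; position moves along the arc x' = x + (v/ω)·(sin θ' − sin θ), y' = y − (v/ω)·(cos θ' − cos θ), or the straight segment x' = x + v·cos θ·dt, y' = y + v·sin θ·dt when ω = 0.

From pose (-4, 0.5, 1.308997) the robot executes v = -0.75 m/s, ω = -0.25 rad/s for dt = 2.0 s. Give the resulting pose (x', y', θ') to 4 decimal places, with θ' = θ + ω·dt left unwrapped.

θ' = 1.3090 + -0.25·2.0 = 0.8090
R = v/ω = -0.75/-0.25 = 3.0000
x' = -4 + 3.0000·(sin 0.8090 − sin 1.3090) = -4.7270
y' = 0.5 − 3.0000·(cos 0.8090 − cos 1.3090) = -0.7942

(-4.7270, -0.7942, 0.8090)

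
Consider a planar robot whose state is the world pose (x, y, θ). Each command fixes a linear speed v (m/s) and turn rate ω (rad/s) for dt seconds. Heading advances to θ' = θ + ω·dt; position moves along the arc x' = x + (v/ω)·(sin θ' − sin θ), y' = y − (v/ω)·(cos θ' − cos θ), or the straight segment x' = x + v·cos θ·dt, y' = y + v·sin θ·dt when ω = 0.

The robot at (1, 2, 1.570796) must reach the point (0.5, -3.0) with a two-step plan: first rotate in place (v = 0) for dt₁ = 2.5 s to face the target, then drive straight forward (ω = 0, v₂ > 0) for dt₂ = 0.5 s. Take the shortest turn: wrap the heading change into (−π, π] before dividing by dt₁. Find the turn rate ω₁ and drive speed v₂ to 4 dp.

heading to target = atan2(-3−2, 0.5−1) = -1.6705
Δθ = wrap(-1.6705 − 1.5708) = 3.0419; ω₁ = Δθ/dt₁ = 1.2168
distance = √((0.5−1)² + (-3−2)²) = 5.0249; v₂ = distance/dt₂ = 10.0499

ω₁ = 1.2168, v₂ = 10.0499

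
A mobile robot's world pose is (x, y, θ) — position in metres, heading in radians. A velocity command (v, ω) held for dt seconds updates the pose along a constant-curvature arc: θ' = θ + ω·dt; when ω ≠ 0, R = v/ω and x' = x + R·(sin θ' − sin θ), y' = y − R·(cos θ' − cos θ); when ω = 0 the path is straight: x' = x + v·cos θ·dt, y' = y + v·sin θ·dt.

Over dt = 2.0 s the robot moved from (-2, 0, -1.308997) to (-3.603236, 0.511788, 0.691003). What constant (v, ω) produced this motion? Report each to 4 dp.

v = -1.0000, ω = 1.0000

Δθ = 0.691003 − -1.308997 = 2.000000
ω = Δθ/dt = 2.000000/2.0 = 1.0000
R = Δx/(sin θ' − sin θ) = -1.0000
v = R·ω = -1.0000·1.0000 = -1.0000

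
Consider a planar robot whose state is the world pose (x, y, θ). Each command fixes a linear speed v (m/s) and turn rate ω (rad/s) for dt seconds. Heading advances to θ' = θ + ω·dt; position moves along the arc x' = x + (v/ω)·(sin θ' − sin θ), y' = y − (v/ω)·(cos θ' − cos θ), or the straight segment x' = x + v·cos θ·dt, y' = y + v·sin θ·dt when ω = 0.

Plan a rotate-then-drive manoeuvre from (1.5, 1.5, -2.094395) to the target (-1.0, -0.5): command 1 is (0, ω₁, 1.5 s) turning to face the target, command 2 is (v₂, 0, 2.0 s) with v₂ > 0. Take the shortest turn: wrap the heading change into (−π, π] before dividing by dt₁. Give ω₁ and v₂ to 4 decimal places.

heading to target = atan2(-0.5−1.5, -1−1.5) = -2.4669
Δθ = wrap(-2.4669 − -2.0944) = -0.3725; ω₁ = Δθ/dt₁ = -0.2483
distance = √((-1−1.5)² + (-0.5−1.5)²) = 3.2016; v₂ = distance/dt₂ = 1.6008

ω₁ = -0.2483, v₂ = 1.6008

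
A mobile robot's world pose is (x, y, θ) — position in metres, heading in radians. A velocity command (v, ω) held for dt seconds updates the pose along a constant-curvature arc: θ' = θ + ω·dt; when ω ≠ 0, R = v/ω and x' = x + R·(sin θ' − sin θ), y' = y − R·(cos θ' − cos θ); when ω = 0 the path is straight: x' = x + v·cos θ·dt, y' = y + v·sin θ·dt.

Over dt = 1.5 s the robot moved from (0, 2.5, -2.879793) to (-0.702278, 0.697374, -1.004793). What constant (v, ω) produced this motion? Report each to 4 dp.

v = 1.5000, ω = 1.2500

Δθ = -1.004793 − -2.879793 = 1.875000
ω = Δθ/dt = 1.875000/1.5 = 1.2500
R = −Δy/(cos θ' − cos θ) = 1.2000
v = R·ω = 1.2000·1.2500 = 1.5000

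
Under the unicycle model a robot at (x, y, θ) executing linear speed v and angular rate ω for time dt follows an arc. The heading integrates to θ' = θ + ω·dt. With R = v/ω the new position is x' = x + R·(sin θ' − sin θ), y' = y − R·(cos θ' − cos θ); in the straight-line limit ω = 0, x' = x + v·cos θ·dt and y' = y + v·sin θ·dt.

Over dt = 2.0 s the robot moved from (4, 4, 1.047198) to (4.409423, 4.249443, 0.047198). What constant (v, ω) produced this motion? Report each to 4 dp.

v = 0.2500, ω = -0.5000

Δθ = 0.047198 − 1.047198 = -1.000000
ω = Δθ/dt = -1.000000/2.0 = -0.5000
R = Δx/(sin θ' − sin θ) = -0.5000
v = R·ω = -0.5000·-0.5000 = 0.2500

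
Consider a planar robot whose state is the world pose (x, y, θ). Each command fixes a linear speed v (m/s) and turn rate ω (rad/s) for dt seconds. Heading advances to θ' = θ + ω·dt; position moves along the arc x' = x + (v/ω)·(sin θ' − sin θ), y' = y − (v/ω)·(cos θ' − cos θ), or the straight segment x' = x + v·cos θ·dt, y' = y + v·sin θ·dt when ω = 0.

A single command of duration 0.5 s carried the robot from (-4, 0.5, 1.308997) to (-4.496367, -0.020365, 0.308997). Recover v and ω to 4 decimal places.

v = -1.5000, ω = -2.0000

Δθ = 0.308997 − 1.308997 = -1.000000
ω = Δθ/dt = -1.000000/0.5 = -2.0000
R = −Δy/(cos θ' − cos θ) = 0.7500
v = R·ω = 0.7500·-2.0000 = -1.5000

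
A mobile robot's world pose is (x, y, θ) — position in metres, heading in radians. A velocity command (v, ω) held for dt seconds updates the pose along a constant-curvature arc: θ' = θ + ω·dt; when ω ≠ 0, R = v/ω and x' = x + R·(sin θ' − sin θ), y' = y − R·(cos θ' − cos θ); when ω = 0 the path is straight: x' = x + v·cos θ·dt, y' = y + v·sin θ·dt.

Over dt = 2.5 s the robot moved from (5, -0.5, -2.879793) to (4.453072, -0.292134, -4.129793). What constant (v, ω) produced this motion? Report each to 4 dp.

v = 0.2500, ω = -0.5000

Δθ = -4.129793 − -2.879793 = -1.250000
ω = Δθ/dt = -1.250000/2.5 = -0.5000
R = Δx/(sin θ' − sin θ) = -0.5000
v = R·ω = -0.5000·-0.5000 = 0.2500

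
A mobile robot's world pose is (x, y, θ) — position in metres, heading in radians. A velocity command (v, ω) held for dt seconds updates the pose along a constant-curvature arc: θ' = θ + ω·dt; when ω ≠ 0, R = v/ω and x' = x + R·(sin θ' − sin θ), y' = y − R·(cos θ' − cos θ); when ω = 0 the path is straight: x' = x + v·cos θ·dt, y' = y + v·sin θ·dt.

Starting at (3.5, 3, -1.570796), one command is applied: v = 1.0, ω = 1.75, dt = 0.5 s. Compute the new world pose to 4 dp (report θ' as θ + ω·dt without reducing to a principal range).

(3.7051, 2.5614, -0.6958)

θ' = -1.5708 + 1.75·0.5 = -0.6958
R = v/ω = 1.0/1.75 = 0.5714
x' = 3.5 + 0.5714·(sin -0.6958 − sin -1.5708) = 3.7051
y' = 3 − 0.5714·(cos -0.6958 − cos -1.5708) = 2.5614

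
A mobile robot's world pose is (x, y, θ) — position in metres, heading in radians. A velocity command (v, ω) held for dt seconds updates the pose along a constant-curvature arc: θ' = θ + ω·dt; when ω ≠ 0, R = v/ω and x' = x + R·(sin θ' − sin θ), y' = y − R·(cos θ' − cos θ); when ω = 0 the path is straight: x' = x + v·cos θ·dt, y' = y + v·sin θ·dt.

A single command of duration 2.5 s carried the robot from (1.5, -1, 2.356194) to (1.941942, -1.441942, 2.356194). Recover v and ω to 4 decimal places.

v = -0.2500, ω = 0.0000

Δθ = 2.356194 − 2.356194 = 0.000000
ω = Δθ/dt = 0.000000/2.5 = 0.0000
ω = 0 → v = (Δx·cos θ + Δy·sin θ)/dt = -0.2500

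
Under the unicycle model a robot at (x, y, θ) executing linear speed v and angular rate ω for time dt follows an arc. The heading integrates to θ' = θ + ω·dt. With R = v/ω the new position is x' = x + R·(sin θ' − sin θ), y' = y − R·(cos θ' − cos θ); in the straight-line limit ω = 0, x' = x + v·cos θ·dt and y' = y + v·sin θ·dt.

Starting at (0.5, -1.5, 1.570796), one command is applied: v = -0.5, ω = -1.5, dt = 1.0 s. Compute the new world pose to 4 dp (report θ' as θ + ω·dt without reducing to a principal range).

(0.1902, -1.8325, 0.0708)

θ' = 1.5708 + -1.5·1.0 = 0.0708
R = v/ω = -0.5/-1.5 = 0.3333
x' = 0.5 + 0.3333·(sin 0.0708 − sin 1.5708) = 0.1902
y' = -1.5 − 0.3333·(cos 0.0708 − cos 1.5708) = -1.8325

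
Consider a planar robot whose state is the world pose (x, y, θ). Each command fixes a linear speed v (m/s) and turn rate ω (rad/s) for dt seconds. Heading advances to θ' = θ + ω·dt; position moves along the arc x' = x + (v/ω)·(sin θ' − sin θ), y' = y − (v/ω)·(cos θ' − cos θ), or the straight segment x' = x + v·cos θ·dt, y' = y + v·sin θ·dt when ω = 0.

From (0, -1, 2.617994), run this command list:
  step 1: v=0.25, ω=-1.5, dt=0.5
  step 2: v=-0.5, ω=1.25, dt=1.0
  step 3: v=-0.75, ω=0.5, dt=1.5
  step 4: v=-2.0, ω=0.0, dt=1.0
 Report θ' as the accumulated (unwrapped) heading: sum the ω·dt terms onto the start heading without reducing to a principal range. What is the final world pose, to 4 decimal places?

(2.8238, 0.5194, 3.8680)

step 1: θ'=1.8680 (R=-0.1667) → pose (-0.0760, -0.9045, 1.8680)
step 2: θ'=3.1180 (R=-0.4000) → pose (0.2970, -1.1872, 3.1180)
step 3: θ'=3.8680 (R=-1.5000) → pose (1.3287, -0.8090, 3.8680)
step 4: θ'=3.8680 (straight) → pose (2.8238, 0.5194, 3.8680)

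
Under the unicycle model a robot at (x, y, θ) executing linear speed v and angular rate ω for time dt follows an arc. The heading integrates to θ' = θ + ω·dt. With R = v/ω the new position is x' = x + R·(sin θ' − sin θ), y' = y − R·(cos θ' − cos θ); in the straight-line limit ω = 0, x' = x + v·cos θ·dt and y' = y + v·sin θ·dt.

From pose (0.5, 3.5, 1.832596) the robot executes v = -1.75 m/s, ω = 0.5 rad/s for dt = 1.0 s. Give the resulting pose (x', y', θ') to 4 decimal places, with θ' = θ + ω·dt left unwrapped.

(1.3482, 1.9901, 2.3326)

θ' = 1.8326 + 0.5·1.0 = 2.3326
R = v/ω = -1.75/0.5 = -3.5000
x' = 0.5 + -3.5000·(sin 2.3326 − sin 1.8326) = 1.3482
y' = 3.5 − -3.5000·(cos 2.3326 − cos 1.8326) = 1.9901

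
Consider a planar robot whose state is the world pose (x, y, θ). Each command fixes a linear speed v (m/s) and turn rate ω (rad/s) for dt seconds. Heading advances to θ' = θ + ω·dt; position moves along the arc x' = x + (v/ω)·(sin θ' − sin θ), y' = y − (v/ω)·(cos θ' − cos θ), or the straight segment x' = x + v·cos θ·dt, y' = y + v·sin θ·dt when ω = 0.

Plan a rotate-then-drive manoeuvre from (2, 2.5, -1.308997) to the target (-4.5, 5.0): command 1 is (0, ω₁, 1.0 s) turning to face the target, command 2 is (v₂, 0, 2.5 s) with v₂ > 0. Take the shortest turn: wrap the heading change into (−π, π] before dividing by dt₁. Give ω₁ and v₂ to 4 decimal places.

ω₁ = -2.1998, v₂ = 2.7857

heading to target = atan2(5−2.5, -4.5−2) = 2.7744
Δθ = wrap(2.7744 − -1.3090) = -2.1998; ω₁ = Δθ/dt₁ = -2.1998
distance = √((-4.5−2)² + (5−2.5)²) = 6.9642; v₂ = distance/dt₂ = 2.7857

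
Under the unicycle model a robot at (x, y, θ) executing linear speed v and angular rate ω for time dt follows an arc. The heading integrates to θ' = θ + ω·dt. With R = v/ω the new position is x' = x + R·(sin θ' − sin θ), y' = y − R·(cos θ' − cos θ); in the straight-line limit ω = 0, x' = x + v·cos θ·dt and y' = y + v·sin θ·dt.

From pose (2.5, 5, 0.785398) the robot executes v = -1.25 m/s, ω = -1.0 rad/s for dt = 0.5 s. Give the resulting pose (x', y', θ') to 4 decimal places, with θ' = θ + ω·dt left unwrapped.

θ' = 0.7854 + -1.0·0.5 = 0.2854
R = v/ω = -1.25/-1.0 = 1.2500
x' = 2.5 + 1.2500·(sin 0.2854 − sin 0.7854) = 1.9680
y' = 5 − 1.2500·(cos 0.2854 − cos 0.7854) = 4.6844

(1.9680, 4.6844, 0.2854)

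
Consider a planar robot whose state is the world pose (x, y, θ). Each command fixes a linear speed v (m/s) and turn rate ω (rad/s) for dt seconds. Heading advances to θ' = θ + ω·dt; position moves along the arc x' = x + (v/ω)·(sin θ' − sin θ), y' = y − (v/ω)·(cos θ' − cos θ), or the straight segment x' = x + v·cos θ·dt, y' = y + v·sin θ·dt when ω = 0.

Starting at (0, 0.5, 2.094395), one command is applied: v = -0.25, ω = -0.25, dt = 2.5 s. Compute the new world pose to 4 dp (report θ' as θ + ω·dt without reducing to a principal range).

θ' = 2.0944 + -0.25·2.5 = 1.4694
R = v/ω = -0.25/-0.25 = 1.0000
x' = 0 + 1.0000·(sin 1.4694 − sin 2.0944) = 0.1288
y' = 0.5 − 1.0000·(cos 1.4694 − cos 2.0944) = -0.1012

(0.1288, -0.1012, 1.4694)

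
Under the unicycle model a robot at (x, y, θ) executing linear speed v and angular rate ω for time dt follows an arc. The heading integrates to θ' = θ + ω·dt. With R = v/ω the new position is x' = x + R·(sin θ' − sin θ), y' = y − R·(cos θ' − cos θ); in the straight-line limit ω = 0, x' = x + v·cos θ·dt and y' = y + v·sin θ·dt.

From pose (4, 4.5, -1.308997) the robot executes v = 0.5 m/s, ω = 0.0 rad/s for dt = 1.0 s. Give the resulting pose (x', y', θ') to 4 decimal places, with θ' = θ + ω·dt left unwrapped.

(4.1294, 4.0170, -1.3090)

θ' = -1.3090 + 0.0·1.0 = -1.3090
ω = 0 → straight: x' = 4 + 0.5·cos(-1.3090)·1.0 = 4.1294
y' = 4.5 + 0.5·sin(-1.3090)·1.0 = 4.0170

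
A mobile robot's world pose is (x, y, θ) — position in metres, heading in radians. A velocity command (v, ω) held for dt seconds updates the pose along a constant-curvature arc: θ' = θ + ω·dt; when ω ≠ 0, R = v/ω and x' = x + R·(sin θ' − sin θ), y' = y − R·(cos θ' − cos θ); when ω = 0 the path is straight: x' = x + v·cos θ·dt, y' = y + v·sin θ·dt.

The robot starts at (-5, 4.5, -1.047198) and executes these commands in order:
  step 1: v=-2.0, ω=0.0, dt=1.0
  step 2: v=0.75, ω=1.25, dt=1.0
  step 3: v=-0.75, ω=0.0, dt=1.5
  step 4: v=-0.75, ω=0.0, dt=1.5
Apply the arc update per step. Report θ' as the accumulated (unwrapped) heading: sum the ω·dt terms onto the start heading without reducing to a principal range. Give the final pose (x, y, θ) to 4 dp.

step 1: θ'=-1.0472 (straight) → pose (-6.0000, 6.2321, -1.0472)
step 2: θ'=0.2028 (R=0.6000) → pose (-5.3595, 5.9443, 0.2028)
step 3: θ'=0.2028 (straight) → pose (-6.4615, 5.7178, 0.2028)
step 4: θ'=0.2028 (straight) → pose (-7.5634, 5.4912, 0.2028)

(-7.5634, 5.4912, 0.2028)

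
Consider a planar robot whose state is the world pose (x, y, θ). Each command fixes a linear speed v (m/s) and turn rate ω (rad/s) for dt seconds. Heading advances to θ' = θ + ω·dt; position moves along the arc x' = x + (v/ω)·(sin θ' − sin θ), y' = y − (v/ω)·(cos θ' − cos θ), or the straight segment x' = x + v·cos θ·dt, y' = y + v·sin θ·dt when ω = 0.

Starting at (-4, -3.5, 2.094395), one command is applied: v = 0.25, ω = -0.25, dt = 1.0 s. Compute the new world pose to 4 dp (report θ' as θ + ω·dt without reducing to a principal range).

(-4.0968, -3.2702, 1.8444)

θ' = 2.0944 + -0.25·1.0 = 1.8444
R = v/ω = 0.25/-0.25 = -1.0000
x' = -4 + -1.0000·(sin 1.8444 − sin 2.0944) = -4.0968
y' = -3.5 − -1.0000·(cos 1.8444 − cos 2.0944) = -3.2702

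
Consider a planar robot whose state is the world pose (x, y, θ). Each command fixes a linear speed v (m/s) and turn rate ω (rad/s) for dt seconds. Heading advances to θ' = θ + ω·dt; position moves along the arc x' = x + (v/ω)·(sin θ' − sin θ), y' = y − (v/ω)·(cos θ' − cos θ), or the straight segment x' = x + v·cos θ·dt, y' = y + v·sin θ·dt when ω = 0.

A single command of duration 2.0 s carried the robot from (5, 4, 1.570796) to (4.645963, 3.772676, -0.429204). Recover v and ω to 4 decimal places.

v = -0.2500, ω = -1.0000

Δθ = -0.429204 − 1.570796 = -2.000000
ω = Δθ/dt = -2.000000/2.0 = -1.0000
R = Δx/(sin θ' − sin θ) = 0.2500
v = R·ω = 0.2500·-1.0000 = -0.2500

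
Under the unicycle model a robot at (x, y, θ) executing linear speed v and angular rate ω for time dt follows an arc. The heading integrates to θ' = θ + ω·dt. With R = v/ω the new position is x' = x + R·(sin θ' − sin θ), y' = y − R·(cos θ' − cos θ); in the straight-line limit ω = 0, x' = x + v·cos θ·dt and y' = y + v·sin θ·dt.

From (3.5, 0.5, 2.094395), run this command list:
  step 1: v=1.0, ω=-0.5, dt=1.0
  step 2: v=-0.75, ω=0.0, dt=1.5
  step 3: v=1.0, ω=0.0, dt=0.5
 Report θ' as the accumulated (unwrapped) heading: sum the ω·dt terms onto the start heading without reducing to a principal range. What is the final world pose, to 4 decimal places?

step 1: θ'=1.5944 (R=-2.0000) → pose (3.2326, 1.4528, 1.5944)
step 2: θ'=1.5944 (straight) → pose (3.2592, 0.3281, 1.5944)
step 3: θ'=1.5944 (straight) → pose (3.2474, 0.8280, 1.5944)

(3.2474, 0.8280, 1.5944)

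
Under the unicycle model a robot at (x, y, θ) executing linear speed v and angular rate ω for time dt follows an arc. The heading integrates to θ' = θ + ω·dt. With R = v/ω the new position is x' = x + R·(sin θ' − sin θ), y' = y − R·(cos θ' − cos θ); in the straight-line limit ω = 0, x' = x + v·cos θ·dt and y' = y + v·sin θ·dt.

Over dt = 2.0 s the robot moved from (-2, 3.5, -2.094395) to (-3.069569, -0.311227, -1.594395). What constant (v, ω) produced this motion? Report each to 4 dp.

Δθ = -1.594395 − -2.094395 = 0.500000
ω = Δθ/dt = 0.500000/2.0 = 0.2500
R = −Δy/(cos θ' − cos θ) = 8.0000
v = R·ω = 8.0000·0.2500 = 2.0000

v = 2.0000, ω = 0.2500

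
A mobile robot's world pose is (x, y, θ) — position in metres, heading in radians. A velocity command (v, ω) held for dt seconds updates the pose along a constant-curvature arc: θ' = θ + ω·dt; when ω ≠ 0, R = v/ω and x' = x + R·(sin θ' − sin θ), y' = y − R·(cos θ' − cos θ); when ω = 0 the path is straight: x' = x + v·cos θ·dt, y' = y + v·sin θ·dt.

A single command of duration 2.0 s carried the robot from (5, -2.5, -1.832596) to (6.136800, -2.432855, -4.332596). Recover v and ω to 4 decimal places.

Δθ = -4.332596 − -1.832596 = -2.500000
ω = Δθ/dt = -2.500000/2.0 = -1.2500
R = Δx/(sin θ' − sin θ) = 0.6000
v = R·ω = 0.6000·-1.2500 = -0.7500

v = -0.7500, ω = -1.2500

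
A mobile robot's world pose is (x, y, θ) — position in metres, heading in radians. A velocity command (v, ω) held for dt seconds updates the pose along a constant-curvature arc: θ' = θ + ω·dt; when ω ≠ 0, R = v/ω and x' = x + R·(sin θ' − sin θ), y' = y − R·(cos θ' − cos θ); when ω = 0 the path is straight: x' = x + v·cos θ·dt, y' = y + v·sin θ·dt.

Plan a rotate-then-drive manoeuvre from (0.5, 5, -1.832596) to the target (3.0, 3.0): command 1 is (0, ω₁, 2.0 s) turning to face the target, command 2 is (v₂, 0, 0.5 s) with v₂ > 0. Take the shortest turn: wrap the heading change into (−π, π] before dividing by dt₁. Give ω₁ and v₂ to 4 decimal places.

heading to target = atan2(3−5, 3−0.5) = -0.6747
Δθ = wrap(-0.6747 − -1.8326) = 1.1579; ω₁ = Δθ/dt₁ = 0.5789
distance = √((3−0.5)² + (3−5)²) = 3.2016; v₂ = distance/dt₂ = 6.4031

ω₁ = 0.5789, v₂ = 6.4031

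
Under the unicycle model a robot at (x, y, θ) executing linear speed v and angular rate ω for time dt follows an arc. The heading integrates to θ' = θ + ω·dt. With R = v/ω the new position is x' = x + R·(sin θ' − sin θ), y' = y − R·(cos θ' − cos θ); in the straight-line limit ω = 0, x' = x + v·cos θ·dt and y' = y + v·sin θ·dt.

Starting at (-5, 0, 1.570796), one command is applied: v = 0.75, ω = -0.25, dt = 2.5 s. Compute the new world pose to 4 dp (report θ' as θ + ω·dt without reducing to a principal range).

θ' = 1.5708 + -0.25·2.5 = 0.9458
R = v/ω = 0.75/-0.25 = -3.0000
x' = -5 + -3.0000·(sin 0.9458 − sin 1.5708) = -4.4329
y' = 0 − -3.0000·(cos 0.9458 − cos 1.5708) = 1.7553

(-4.4329, 1.7553, 0.9458)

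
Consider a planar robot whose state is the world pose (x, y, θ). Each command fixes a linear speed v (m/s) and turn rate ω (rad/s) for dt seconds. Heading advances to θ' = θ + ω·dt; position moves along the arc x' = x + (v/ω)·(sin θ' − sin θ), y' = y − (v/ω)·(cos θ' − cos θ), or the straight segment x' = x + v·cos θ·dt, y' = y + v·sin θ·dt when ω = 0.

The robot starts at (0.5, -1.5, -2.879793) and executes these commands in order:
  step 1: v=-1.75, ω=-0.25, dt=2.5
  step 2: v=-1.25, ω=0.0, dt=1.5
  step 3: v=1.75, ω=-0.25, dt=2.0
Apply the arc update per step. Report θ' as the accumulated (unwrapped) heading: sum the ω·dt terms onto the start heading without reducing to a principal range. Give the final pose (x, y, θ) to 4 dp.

step 1: θ'=-3.5048 (R=7.0000) → pose (4.7986, -1.7181, -3.5048)
step 2: θ'=-3.5048 (straight) → pose (6.5513, -2.3843, -3.5048)
step 3: θ'=-4.0048 (R=-7.0000) → pose (3.7187, -0.3910, -4.0048)

(3.7187, -0.3910, -4.0048)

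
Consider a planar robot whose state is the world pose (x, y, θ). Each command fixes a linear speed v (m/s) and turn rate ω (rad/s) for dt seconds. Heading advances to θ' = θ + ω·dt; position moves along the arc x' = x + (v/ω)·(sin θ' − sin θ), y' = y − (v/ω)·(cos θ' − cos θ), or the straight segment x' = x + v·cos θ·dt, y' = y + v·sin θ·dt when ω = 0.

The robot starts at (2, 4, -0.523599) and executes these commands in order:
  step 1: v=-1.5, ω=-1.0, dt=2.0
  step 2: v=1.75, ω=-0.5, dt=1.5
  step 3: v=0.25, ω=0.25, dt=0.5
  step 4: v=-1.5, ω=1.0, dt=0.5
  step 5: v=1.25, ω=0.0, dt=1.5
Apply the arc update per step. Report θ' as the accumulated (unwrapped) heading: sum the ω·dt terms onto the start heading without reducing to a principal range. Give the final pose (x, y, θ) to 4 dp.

(-1.6636, 5.2046, -2.6486)

step 1: θ'=-2.5236 (R=1.5000) → pose (1.8809, 6.5216, -2.5236)
step 2: θ'=-3.2736 (R=-3.5000) → pose (-0.6077, 5.9047, -3.2736)
step 3: θ'=-3.1486 (R=1.0000) → pose (-0.7323, 5.9134, -3.1486)
step 4: θ'=-2.6486 (R=-1.5000) → pose (-0.0119, 6.0920, -2.6486)
step 5: θ'=-2.6486 (straight) → pose (-1.6636, 5.2046, -2.6486)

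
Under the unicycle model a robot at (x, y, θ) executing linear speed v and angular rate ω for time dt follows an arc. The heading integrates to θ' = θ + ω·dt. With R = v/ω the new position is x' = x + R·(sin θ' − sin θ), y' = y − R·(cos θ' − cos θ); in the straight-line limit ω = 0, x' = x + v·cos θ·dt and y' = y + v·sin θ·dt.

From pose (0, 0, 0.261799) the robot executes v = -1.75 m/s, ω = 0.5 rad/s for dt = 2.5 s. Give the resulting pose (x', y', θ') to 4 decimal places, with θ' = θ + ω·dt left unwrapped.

θ' = 0.2618 + 0.5·2.5 = 1.5118
R = v/ω = -1.75/0.5 = -3.5000
x' = 0 + -3.5000·(sin 1.5118 − sin 0.2618) = -2.5880
y' = 0 − -3.5000·(cos 1.5118 − cos 0.2618) = -3.1744

(-2.5880, -3.1744, 1.5118)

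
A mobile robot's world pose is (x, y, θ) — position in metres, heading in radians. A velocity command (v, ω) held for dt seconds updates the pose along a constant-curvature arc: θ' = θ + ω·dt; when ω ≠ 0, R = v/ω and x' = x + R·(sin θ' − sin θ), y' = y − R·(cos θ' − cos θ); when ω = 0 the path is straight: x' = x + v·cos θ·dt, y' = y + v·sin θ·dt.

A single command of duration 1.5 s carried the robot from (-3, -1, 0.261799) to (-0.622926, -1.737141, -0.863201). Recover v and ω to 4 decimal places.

Δθ = -0.863201 − 0.261799 = -1.125000
ω = Δθ/dt = -1.125000/1.5 = -0.7500
R = Δx/(sin θ' − sin θ) = -2.3333
v = R·ω = -2.3333·-0.7500 = 1.7500

v = 1.7500, ω = -0.7500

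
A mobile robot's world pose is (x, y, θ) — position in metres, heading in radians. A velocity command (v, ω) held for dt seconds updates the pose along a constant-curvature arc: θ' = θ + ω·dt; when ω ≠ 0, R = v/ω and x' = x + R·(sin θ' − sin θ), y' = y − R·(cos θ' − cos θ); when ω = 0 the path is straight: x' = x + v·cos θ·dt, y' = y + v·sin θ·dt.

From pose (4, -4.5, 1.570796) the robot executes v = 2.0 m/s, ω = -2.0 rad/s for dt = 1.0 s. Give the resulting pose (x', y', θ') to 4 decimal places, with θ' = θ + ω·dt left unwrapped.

θ' = 1.5708 + -2.0·1.0 = -0.4292
R = v/ω = 2.0/-2.0 = -1.0000
x' = 4 + -1.0000·(sin -0.4292 − sin 1.5708) = 5.4161
y' = -4.5 − -1.0000·(cos -0.4292 − cos 1.5708) = -3.5907

(5.4161, -3.5907, -0.4292)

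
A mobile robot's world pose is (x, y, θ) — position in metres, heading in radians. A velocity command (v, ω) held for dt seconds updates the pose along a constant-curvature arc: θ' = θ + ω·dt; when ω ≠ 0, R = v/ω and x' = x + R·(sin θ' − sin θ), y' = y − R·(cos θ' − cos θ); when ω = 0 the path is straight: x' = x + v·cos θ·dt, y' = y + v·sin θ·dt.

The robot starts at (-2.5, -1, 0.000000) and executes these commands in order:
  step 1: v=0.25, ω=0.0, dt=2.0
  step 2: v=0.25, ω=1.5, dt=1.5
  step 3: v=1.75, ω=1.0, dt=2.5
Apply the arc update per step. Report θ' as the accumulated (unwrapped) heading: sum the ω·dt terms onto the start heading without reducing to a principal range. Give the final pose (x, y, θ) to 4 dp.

step 1: θ'=0.0000 (straight) → pose (-2.0000, -1.0000, 0.0000)
step 2: θ'=2.2500 (R=0.1667) → pose (-1.8703, -0.7286, 2.2500)
step 3: θ'=4.7500 (R=1.7500) → pose (-4.9807, -1.8937, 4.7500)

(-4.9807, -1.8937, 4.7500)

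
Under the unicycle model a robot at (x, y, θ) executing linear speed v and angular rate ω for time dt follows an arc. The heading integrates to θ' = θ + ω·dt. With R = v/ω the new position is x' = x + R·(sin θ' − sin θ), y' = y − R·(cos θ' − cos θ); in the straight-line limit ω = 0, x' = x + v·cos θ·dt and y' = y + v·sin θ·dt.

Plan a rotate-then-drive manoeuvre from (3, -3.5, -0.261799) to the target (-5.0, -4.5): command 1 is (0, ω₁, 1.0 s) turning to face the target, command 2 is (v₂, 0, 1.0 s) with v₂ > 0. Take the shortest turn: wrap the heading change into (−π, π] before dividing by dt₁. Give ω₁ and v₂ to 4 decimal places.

heading to target = atan2(-4.5−-3.5, -5−3) = -3.0172
Δθ = wrap(-3.0172 − -0.2618) = -2.7554; ω₁ = Δθ/dt₁ = -2.7554
distance = √((-5−3)² + (-4.5−-3.5)²) = 8.0623; v₂ = distance/dt₂ = 8.0623

ω₁ = -2.7554, v₂ = 8.0623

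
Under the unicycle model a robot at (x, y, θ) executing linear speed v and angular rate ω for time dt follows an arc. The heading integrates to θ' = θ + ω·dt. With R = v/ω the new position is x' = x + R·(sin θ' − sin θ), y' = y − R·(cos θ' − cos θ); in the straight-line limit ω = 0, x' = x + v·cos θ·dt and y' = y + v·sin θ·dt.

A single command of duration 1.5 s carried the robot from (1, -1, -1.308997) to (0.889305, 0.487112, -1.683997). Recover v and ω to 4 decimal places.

v = -1.0000, ω = -0.2500

Δθ = -1.683997 − -1.308997 = -0.375000
ω = Δθ/dt = -0.375000/1.5 = -0.2500
R = −Δy/(cos θ' − cos θ) = 4.0000
v = R·ω = 4.0000·-0.2500 = -1.0000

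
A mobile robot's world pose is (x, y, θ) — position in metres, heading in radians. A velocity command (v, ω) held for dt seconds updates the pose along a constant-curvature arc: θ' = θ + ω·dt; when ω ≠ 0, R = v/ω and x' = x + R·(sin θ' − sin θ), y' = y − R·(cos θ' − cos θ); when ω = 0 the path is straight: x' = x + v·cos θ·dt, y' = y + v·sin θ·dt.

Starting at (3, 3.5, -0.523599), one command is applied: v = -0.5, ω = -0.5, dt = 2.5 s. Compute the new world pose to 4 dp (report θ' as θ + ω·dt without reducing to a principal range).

θ' = -0.5236 + -0.5·2.5 = -1.7736
R = v/ω = -0.5/-0.5 = 1.0000
x' = 3 + 1.0000·(sin -1.7736 − sin -0.5236) = 2.5205
y' = 3.5 − 1.0000·(cos -1.7736 − cos -0.5236) = 4.5674

(2.5205, 4.5674, -1.7736)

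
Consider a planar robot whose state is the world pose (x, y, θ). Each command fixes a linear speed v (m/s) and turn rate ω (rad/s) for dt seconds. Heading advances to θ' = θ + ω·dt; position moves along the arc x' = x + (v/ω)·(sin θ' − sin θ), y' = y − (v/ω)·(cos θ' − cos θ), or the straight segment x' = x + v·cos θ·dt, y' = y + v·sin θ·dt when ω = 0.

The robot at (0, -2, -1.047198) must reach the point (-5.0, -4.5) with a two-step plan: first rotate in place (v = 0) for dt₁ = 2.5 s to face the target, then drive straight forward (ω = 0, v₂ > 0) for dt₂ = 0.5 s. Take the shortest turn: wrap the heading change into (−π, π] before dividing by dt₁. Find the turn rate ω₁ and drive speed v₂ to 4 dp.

ω₁ = -0.6523, v₂ = 11.1803

heading to target = atan2(-4.5−-2, -5−0) = -2.6779
Δθ = wrap(-2.6779 − -1.0472) = -1.6307; ω₁ = Δθ/dt₁ = -0.6523
distance = √((-5−0)² + (-4.5−-2)²) = 5.5902; v₂ = distance/dt₂ = 11.1803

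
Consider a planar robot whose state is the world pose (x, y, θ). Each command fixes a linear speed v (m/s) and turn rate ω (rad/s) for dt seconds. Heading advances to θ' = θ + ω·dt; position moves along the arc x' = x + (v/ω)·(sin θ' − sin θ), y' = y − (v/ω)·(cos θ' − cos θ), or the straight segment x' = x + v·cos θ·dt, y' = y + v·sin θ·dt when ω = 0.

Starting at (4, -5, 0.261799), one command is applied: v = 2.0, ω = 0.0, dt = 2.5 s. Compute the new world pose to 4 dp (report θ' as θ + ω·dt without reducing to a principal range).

(8.8296, -3.7059, 0.2618)

θ' = 0.2618 + 0.0·2.5 = 0.2618
ω = 0 → straight: x' = 4 + 2.0·cos(0.2618)·2.5 = 8.8296
y' = -5 + 2.0·sin(0.2618)·2.5 = -3.7059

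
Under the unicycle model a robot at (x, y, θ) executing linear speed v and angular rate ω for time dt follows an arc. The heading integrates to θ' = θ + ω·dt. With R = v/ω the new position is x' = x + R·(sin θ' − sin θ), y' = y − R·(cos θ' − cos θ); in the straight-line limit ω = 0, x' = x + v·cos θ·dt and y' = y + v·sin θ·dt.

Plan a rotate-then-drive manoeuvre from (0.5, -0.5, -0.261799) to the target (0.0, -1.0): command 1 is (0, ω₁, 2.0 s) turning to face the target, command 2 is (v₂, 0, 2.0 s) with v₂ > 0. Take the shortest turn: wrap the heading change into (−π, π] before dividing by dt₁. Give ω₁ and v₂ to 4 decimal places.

heading to target = atan2(-1−-0.5, 0−0.5) = -2.3562
Δθ = wrap(-2.3562 − -0.2618) = -2.0944; ω₁ = Δθ/dt₁ = -1.0472
distance = √((0−0.5)² + (-1−-0.5)²) = 0.7071; v₂ = distance/dt₂ = 0.3536

ω₁ = -1.0472, v₂ = 0.3536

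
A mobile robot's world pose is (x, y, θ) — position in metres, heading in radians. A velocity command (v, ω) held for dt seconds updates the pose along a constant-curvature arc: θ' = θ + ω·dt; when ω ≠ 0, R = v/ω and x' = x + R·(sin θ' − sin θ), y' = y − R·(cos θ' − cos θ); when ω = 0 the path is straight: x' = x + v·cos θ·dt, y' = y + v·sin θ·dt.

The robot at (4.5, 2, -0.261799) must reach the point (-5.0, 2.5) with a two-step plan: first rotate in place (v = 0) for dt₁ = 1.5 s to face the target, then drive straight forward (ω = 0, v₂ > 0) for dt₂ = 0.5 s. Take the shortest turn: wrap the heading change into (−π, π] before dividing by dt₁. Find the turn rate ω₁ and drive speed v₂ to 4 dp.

ω₁ = -1.9549, v₂ = 19.0263

heading to target = atan2(2.5−2, -5−4.5) = 3.0890
Δθ = wrap(3.0890 − -0.2618) = -2.9324; ω₁ = Δθ/dt₁ = -1.9549
distance = √((-5−4.5)² + (2.5−2)²) = 9.5131; v₂ = distance/dt₂ = 19.0263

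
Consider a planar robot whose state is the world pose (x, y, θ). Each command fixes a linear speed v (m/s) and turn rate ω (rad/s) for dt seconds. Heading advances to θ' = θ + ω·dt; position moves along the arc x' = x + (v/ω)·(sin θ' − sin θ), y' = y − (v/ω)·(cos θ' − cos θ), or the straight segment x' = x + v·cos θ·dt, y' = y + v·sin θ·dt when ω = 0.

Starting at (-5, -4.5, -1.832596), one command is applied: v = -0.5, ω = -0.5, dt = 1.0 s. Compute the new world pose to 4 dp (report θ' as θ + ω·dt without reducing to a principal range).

(-4.7577, -4.0686, -2.3326)

θ' = -1.8326 + -0.5·1.0 = -2.3326
R = v/ω = -0.5/-0.5 = 1.0000
x' = -5 + 1.0000·(sin -2.3326 − sin -1.8326) = -4.7577
y' = -4.5 − 1.0000·(cos -2.3326 − cos -1.8326) = -4.0686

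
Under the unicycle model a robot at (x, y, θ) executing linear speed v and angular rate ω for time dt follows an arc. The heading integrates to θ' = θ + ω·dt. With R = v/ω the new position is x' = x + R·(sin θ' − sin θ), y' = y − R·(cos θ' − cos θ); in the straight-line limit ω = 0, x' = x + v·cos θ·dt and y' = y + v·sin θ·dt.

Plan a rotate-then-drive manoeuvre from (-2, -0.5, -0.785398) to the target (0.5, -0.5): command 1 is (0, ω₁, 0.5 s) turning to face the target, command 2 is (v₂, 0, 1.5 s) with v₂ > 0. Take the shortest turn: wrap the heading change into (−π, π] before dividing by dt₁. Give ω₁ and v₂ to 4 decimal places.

heading to target = atan2(-0.5−-0.5, 0.5−-2) = 0.0000
Δθ = wrap(0.0000 − -0.7854) = 0.7854; ω₁ = Δθ/dt₁ = 1.5708
distance = √((0.5−-2)² + (-0.5−-0.5)²) = 2.5000; v₂ = distance/dt₂ = 1.6667

ω₁ = 1.5708, v₂ = 1.6667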